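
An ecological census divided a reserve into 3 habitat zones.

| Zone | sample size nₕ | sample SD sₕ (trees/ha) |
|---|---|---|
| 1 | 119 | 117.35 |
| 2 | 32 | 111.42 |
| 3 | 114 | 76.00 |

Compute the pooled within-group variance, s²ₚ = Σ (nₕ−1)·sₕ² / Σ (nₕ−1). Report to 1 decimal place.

10162.3

Degrees of freedom: 118 + 31 + 113 = 262.
Σ(nₕ−1)sₕ² = 118·13771.0225 + 31·12414.4164 + 113·5776 = 2662515.5634.
s²ₚ = 2662515.5634 / 262 = 10162.273... → 10162.3.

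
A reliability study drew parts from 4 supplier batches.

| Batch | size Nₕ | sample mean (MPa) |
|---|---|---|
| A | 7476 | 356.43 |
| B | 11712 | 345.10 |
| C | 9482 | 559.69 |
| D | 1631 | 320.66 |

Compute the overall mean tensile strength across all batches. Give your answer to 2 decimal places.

x̄_st = (Σ Nₕx̄ₕ) / (Σ Nₕ) = (7476·356.43 + 11712·345.10 + 9482·559.69 + 1631·320.66) / 30301
= 12536458.92 / 30301 = 413.7309... → 413.73.

413.73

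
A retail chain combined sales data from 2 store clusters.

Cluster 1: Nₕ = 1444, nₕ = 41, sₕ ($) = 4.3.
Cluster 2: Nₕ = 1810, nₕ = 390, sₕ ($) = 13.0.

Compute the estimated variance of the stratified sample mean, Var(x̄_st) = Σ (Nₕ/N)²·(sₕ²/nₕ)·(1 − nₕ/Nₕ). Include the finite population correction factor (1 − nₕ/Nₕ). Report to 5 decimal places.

N = 3254; Wₕ = Nₕ/N.
cluster 1: (1444/3254)²·4.3²/41·(1 − 41/1444) = 0.08628649
cluster 2: (1810/3254)²·13.0²/390·(1 − 390/1810) = 0.10518503
Sum = 0.19147152 → 0.19147.

0.19147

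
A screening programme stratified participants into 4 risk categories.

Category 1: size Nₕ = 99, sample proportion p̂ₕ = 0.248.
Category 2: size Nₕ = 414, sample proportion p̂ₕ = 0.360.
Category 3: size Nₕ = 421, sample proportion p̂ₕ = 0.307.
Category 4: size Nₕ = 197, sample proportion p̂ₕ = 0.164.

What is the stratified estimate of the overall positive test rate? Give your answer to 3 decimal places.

Wₕ = Nₕ/N with N = 1131: 0.0875, 0.3660, 0.3722, 0.1742.
p̂_st = 0.0875·0.248 + 0.3660·0.360 + 0.3722·0.307 + 0.1742·0.164 ≈ 0.29633... → 0.296.

0.296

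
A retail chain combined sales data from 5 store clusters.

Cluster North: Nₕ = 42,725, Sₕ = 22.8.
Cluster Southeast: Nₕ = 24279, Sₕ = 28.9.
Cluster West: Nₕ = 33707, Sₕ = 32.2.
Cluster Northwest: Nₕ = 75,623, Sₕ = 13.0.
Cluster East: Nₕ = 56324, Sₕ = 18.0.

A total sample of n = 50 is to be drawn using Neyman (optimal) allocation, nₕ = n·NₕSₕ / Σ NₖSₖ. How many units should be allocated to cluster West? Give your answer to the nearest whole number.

11

North: NₕSₕ = 42725·22.8 = 974130
Southeast: NₕSₕ = 24279·28.9 = 701663.1
West: NₕSₕ = 33707·32.2 = 1085365.4
Northwest: NₕSₕ = 75623·13.0 = 983099
East: NₕSₕ = 56324·18.0 = 1013832
Σ NₕSₕ = 4758089.5.
n_West = 50·1085365.4/4758089.5 = 11.405... → 11.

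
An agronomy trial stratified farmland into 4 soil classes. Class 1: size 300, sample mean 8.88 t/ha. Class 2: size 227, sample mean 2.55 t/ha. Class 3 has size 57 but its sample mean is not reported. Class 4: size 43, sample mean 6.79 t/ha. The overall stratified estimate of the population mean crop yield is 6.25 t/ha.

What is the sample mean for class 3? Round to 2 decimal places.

6.74

Σ Nₕx̄ₕ = N·μ, so 57·x̄_3 = 627·6.25 − (300·8.88 + 227·2.55 + 43·6.79).
= 3918.75 − 3534.82 = 383.93.
x̄_3 = 383.93 / 57 = 6.7356... → 6.74.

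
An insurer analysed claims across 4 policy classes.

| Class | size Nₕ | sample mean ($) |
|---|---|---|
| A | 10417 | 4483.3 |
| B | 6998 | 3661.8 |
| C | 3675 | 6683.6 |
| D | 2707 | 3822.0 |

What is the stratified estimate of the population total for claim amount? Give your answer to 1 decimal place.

107236196.5

A: 10417·4483.3 = 46702536.1
B: 6998·3661.8 = 25625276.4
C: 3675·6683.6 = 24562230
D: 2707·3822.0 = 10346154
τ̂ = Σ Nₕx̄ₕ = 107236196.5.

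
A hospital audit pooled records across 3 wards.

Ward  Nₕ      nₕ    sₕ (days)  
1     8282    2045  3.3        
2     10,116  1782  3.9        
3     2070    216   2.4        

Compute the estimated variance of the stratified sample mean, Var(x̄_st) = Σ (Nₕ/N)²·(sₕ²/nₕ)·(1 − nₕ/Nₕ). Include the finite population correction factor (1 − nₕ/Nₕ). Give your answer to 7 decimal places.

0.0026185

N = 20468. Term for each stratum: Wₕ²sₕ²/nₕ·(1−nₕ/Nₕ).
Var(x̄_st) = 0.0006565907 + 0.0017176434 + 0.0002442857 = 0.0026185198 → 0.0026185.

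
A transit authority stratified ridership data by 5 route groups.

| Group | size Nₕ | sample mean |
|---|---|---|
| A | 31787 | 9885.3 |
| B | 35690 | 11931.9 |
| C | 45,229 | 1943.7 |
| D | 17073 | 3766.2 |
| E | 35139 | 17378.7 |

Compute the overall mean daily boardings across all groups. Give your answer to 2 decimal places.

N = 31787 + 35690 + 45229 + 17073 + 35139 = 164918.
Overall mean = Σ (Nₕ/N)·x̄ₕ — weight by population share, not a simple average.
Σ Nₕx̄ₕ = 31787·9885.3 + 35690·11931.9 + 45229·1943.7 + 17073·3766.2 + 35139·17378.7 = 314224031.1 + 425849511 + 87911607.3 + 64300332.6 + 610670139.3 = 1502955621.3.
Divide by N: 1502955621.3 / 164918 = 9113.3510... → 9113.35.

9113.35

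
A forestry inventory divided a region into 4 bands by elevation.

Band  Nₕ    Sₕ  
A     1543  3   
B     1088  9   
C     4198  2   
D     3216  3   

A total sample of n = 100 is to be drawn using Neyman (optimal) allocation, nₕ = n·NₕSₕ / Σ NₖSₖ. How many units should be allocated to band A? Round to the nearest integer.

14

Σ NₕSₕ = 1543·3 + 1088·9 + 4198·2 + 3216·3 = 32465.
Share for A: 4629/32465 = 0.14258.
n_A = 100 × 0.14258 = 14.258... → 14.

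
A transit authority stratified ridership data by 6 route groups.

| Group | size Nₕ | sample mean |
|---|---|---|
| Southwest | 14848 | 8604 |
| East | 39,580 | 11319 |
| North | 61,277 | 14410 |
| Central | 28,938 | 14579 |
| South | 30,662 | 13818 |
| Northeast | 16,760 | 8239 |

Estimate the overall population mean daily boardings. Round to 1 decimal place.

N = 14848 + 39580 + 61277 + 28938 + 30662 + 16760 = 192065.
The stratified mean weights each stratum mean by its population share Nₕ/N.
Σ Nₕx̄ₕ = 14848·8604 + 39580·11319 + 61277·14410 + 28938·14579 + 30662·13818 + 16760·8239 = 127752192 + 448006020 + 883001570 + 421887102 + 423687516 + 138085640 = 2442420040.
Divide by N: 2442420040 / 192065 = 12716.633... → 12716.6.

12716.6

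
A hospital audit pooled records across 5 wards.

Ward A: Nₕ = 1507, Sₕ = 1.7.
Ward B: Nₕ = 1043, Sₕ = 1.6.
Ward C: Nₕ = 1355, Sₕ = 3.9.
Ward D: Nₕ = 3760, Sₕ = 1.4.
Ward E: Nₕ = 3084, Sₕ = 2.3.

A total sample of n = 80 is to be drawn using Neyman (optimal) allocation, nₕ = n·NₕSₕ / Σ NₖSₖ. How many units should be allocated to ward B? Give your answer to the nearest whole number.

6

A: NₕSₕ = 1507·1.7 = 2561.9
B: NₕSₕ = 1043·1.6 = 1668.8
C: NₕSₕ = 1355·3.9 = 5284.5
D: NₕSₕ = 3760·1.4 = 5264
E: NₕSₕ = 3084·2.3 = 7093.2
Σ NₕSₕ = 21872.4.
n_B = 80·1668.8/21872.4 = 6.104... → 6.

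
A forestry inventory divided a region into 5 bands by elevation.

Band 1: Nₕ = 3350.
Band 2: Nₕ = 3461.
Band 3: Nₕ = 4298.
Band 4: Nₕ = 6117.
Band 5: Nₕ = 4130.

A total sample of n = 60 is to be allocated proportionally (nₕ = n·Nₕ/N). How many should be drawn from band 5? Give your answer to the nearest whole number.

Share of band 5 = 4130/21356 = 0.19339.
Allocate 60 × 0.19339 = 11.603... → 12.

12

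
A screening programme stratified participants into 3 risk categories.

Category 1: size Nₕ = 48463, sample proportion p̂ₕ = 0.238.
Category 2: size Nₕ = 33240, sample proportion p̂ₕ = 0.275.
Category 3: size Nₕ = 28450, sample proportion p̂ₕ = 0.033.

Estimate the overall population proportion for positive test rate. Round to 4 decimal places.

0.1962

Wₕ = Nₕ/N with N = 110153: 0.4400, 0.3018, 0.2583.
p̂_st = 0.4400·0.238 + 0.3018·0.275 + 0.2583·0.033 ≈ 0.196218... → 0.1962.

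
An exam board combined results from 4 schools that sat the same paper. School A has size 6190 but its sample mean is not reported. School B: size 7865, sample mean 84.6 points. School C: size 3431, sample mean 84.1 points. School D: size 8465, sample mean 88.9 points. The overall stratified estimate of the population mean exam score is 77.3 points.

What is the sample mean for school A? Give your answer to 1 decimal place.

48.4

N = 6190 + 7865 + 3431 + 8465 = 25951.
Overall total = μ·N = 77.3·25951 = 2006012.3.
Subtract the known strata: 7865·84.6 + 3431·84.1 + 8465·88.9 = 1706464.6.
Remaining total for school A: 2006012.3 − 1706464.6 = 299547.7.
Divide by its size: 299547.7 / 6190 = 48.392... → 48.4.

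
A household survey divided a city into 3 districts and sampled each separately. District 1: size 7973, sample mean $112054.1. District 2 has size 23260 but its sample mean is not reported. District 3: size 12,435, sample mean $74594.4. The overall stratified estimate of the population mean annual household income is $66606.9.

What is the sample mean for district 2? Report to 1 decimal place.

N = 7973 + 23260 + 12435 = 43668.
Overall total = μ·N = 66606.9·43668 = 2908590109.2.
Subtract the known strata: 7973·112054.1 + 12435·74594.4 = 1820988703.3.
Remaining total for district 2: 2908590109.2 − 1820988703.3 = 1087601405.9.
Divide by its size: 1087601405.9 / 23260 = 46758.444... → 46758.4.

46758.4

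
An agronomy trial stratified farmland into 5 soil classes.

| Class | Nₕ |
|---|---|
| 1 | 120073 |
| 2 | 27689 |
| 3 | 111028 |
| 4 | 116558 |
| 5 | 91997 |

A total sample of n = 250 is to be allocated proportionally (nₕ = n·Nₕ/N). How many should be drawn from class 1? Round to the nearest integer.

N = 120073 + 27689 + 111028 + 116558 + 91997 = 467345.
n_1 = 250·120073/467345 = 64.231... → 64.

64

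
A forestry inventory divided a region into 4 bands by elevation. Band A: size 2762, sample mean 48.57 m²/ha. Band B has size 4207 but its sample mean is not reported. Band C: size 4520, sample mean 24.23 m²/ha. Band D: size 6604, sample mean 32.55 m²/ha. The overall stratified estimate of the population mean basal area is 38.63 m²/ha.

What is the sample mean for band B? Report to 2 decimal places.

Σ Nₕx̄ₕ = N·μ, so 4207·x̄_B = 18093·38.63 − (2762·48.57 + 4520·24.23 + 6604·32.55).
= 698932.59 − 458630.14 = 240302.45.
x̄_B = 240302.45 / 4207 = 57.1197... → 57.12.

57.12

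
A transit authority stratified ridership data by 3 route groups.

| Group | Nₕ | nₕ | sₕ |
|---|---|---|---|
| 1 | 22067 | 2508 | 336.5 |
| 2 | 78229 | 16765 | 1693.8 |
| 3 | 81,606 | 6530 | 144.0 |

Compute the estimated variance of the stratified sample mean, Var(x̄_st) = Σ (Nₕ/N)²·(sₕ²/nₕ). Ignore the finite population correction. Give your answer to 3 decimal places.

32.954

N = 181902. Term for each stratum: Wₕ²sₕ²/nₕ.
Var(x̄_st) = 0.664438 + 31.650553 + 0.639118 = 32.954109 → 32.954.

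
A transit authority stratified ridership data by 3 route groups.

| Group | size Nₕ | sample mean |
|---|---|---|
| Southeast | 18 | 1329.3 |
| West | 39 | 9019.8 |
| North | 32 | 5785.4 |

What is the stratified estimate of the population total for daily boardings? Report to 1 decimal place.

Southeast: 18·1329.3 = 23927.4
West: 39·9019.8 = 351772.2
North: 32·5785.4 = 185132.8
τ̂ = Σ Nₕx̄ₕ = 560832.4.

560832.4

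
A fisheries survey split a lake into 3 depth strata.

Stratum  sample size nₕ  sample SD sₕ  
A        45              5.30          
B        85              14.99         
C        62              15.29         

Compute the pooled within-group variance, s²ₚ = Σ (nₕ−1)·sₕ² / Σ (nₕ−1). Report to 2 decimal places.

A: (45−1)·5.30² = 44·28.09 = 1235.96
B: (85−1)·14.99² = 84·224.7001 = 18874.8084
C: (62−1)·15.29² = 61·233.7841 = 14260.8301
Numerator = 34371.5985; denominator = Σ(nₕ−1) = 189.
s²ₚ = 34371.5985/189 = 181.8603... → 181.86.

181.86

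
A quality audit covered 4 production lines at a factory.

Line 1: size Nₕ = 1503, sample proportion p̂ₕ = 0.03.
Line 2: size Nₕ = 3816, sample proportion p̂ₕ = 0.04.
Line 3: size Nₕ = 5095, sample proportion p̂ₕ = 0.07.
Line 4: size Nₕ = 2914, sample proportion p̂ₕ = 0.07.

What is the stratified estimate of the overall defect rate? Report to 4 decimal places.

Wₕ = Nₕ/N with N = 13328: 0.1128, 0.2863, 0.3823, 0.2186.
p̂_st = 0.1128·0.03 + 0.2863·0.04 + 0.3823·0.07 + 0.2186·0.07 ≈ 0.056900... → 0.0569.

0.0569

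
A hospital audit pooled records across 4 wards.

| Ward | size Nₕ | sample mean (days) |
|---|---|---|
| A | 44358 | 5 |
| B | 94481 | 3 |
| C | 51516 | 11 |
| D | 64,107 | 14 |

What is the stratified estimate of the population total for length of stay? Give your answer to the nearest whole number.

1969407

A: 44358·5 = 221790
B: 94481·3 = 283443
C: 51516·11 = 566676
D: 64107·14 = 897498
τ̂ = Σ Nₕx̄ₕ = 1969407.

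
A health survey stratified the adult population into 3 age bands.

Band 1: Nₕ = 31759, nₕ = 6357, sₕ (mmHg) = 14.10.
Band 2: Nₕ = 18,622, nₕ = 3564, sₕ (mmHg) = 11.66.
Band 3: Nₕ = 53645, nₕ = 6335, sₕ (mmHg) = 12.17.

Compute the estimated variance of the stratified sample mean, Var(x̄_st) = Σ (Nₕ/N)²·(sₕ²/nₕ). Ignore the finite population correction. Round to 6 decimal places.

N = 104026; Wₕ = Nₕ/N.
band 1: (31759/104026)²·14.10²/6357 = 0.002914982
band 2: (18622/104026)²·11.66²/3564 = 0.001222442
band 3: (53645/104026)²·12.17²/6335 = 0.006217406
Sum = 0.010354830 → 0.010355.

0.010355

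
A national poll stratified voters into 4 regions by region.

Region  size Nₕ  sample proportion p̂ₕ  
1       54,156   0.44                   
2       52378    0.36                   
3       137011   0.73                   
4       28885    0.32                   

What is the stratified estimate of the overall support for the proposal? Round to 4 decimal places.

0.5577

N = 54156 + 52378 + 137011 + 28885 = 272430.
Overall proportion = Σ (Nₕ/N)·p̂ₕ.
Σ Nₕp̂ₕ = 23828.64 + 18856.08 + 100018.03 + 9243.2 = 151945.95.
151945.95 / 272430 = 0.557743... → 0.5577.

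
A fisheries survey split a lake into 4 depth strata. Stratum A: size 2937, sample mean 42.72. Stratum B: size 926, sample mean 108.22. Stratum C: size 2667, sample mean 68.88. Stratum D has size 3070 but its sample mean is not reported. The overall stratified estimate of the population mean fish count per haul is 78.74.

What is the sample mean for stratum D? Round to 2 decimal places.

N = 2937 + 926 + 2667 + 3070 = 9600.
Overall total = μ·N = 78.74·9600 = 755904.
Subtract the known strata: 2937·42.72 + 926·108.22 + 2667·68.88 = 409383.32.
Remaining total for stratum D: 755904 − 409383.32 = 346520.68.
Divide by its size: 346520.68 / 3070 = 112.8732... → 112.87.

112.87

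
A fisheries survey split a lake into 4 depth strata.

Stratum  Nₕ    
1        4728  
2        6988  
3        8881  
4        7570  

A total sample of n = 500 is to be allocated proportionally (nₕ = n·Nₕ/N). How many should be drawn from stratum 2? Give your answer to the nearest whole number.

124

N = 4728 + 6988 + 8881 + 7570 = 28167.
n_2 = 500·6988/28167 = 124.046... → 124.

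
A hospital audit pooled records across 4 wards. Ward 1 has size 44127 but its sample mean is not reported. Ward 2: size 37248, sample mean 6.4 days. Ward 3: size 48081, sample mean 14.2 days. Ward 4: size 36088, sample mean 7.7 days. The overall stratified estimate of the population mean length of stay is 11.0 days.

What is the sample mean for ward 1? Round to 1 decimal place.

Σ Nₕx̄ₕ = N·μ, so 44127·x̄_1 = 165544·11.0 − (37248·6.4 + 48081·14.2 + 36088·7.7).
= 1820984 − 1199015 = 621969.
x̄_1 = 621969 / 44127 = 14.095... → 14.1.

14.1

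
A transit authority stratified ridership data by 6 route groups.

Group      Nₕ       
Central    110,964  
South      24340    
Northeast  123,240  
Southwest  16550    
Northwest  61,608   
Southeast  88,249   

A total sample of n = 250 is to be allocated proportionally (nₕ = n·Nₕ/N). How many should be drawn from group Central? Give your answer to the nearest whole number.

N = 110964 + 24340 + 123240 + 16550 + 61608 + 88249 = 424951.
n_Central = 250·110964/424951 = 65.280... → 65.

65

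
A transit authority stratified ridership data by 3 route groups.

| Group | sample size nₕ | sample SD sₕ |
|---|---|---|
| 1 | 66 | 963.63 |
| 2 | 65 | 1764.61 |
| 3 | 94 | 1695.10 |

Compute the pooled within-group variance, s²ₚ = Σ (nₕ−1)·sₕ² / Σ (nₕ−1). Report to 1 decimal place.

1: (66−1)·963.63² = 65·928582.7769 = 60357880.4985
2: (65−1)·1764.61² = 64·3113848.4521 = 199286300.9344
3: (94−1)·1695.10² = 93·2873364.01 = 267222852.93
Numerator = 526867034.3629; denominator = Σ(nₕ−1) = 222.
s²ₚ = 526867034.3629/222 = 2373274.930... → 2373274.9.

2373274.9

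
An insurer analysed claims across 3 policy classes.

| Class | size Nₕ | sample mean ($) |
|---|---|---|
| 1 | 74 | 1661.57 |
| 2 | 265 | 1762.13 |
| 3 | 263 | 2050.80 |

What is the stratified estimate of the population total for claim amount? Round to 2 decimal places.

1129281.03

1: 74·1661.57 = 122956.18
2: 265·1762.13 = 466964.45
3: 263·2050.80 = 539360.4
τ̂ = Σ Nₕx̄ₕ = 1129281.03.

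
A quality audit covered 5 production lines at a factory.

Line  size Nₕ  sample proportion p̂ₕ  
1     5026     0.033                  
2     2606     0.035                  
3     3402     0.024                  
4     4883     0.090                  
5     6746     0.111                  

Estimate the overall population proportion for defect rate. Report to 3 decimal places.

Wₕ = Nₕ/N with N = 22663: 0.2218, 0.1150, 0.1501, 0.2155, 0.2977.
p̂_st = 0.2218·0.033 + 0.1150·0.035 + 0.1501·0.024 + 0.2155·0.090 + 0.2977·0.111 ≈ 0.06738... → 0.067.

0.067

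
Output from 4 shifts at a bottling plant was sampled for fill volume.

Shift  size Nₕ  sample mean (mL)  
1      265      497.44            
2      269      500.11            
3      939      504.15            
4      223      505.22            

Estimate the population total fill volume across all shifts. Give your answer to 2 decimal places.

Estimate total by summing Nₕ·x̄ₕ over strata.
265·497.44 + 269·500.11 + 939·504.15 + 223·505.22 = 131821.6 + 134529.59 + 473396.85 + 112664.06 = 852412.10.

852412.10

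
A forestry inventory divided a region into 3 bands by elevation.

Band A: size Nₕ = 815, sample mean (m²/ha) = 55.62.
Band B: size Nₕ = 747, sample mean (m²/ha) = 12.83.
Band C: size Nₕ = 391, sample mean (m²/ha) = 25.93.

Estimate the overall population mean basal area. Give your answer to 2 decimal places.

x̄_st = (Σ Nₕx̄ₕ) / (Σ Nₕ) = (815·55.62 + 747·12.83 + 391·25.93) / 1953
= 65052.94 / 1953 = 33.3092... → 33.31.

33.31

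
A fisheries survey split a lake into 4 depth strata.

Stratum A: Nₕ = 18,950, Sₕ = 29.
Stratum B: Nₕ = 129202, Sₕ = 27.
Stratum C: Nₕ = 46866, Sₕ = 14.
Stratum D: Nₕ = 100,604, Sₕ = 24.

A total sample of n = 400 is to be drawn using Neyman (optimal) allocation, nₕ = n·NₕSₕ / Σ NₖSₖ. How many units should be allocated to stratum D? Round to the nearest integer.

A: NₕSₕ = 18950·29 = 549550
B: NₕSₕ = 129202·27 = 3488454
C: NₕSₕ = 46866·14 = 656124
D: NₕSₕ = 100604·24 = 2414496
Σ NₕSₕ = 7108624.
n_D = 400·2414496/7108624 = 135.863... → 136.

136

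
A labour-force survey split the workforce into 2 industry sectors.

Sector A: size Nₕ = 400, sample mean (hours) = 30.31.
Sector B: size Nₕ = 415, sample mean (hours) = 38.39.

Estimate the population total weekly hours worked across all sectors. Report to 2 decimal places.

28055.85

A: 400·30.31 = 12124
B: 415·38.39 = 15931.85
τ̂ = Σ Nₕx̄ₕ = 28055.85.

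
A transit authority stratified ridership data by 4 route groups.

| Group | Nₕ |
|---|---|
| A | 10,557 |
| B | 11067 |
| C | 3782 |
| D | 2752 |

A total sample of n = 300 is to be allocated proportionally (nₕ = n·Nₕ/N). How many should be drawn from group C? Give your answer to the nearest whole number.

40

Share of group C = 3782/28158 = 0.13431.
Allocate 300 × 0.13431 = 40.294... → 40.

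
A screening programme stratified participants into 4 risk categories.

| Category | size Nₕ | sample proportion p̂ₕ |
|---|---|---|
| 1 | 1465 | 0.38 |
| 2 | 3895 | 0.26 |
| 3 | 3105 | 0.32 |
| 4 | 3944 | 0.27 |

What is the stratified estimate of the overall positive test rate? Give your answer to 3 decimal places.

Wₕ = Nₕ/N with N = 12409: 0.1181, 0.3139, 0.2502, 0.3178.
p̂_st = 0.1181·0.38 + 0.3139·0.26 + 0.2502·0.32 + 0.3178·0.27 ≈ 0.29236... → 0.292.

0.292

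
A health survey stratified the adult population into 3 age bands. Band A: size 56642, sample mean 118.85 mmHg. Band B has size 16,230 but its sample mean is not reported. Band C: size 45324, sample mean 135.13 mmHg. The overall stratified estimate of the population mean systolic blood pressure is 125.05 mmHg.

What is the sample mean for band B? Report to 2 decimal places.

118.54

N = 56642 + 16230 + 45324 = 118196.
Overall total = μ·N = 125.05·118196 = 14780409.8.
Subtract the known strata: 56642·118.85 + 45324·135.13 = 12856533.82.
Remaining total for band B: 14780409.8 − 12856533.82 = 1923875.98.
Divide by its size: 1923875.98 / 16230 = 118.5383... → 118.54.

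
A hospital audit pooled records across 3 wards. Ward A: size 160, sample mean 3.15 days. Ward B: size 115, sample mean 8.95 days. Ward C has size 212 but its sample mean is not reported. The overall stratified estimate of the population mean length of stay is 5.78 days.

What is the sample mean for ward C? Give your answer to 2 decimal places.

Σ Nₕx̄ₕ = N·μ, so 212·x̄_C = 487·5.78 − (160·3.15 + 115·8.95).
= 2814.86 − 1533.25 = 1281.61.
x̄_C = 1281.61 / 212 = 6.0453... → 6.05.

6.05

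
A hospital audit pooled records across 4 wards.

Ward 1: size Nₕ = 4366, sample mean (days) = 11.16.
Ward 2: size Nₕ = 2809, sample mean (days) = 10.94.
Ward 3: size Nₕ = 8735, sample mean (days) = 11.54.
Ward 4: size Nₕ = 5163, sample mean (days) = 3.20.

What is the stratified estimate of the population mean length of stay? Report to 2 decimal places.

9.34

N = 4366 + 2809 + 8735 + 5163 = 21073.
Weight each subgroup mean by Nₕ/N and sum.
Σ Nₕx̄ₕ = 4366·11.16 + 2809·10.94 + 8735·11.54 + 5163·3.20 = 48724.56 + 30730.46 + 100801.9 + 16521.6 = 196778.52.
Divide by N: 196778.52 / 21073 = 9.3379... → 9.34.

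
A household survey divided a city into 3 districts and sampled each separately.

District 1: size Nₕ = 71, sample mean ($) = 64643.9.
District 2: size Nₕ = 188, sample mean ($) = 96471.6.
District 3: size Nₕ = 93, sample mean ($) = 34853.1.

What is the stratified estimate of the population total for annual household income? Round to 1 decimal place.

25967716.0

Estimate total by summing Nₕ·x̄ₕ over strata.
71·64643.9 + 188·96471.6 + 93·34853.1 = 4589716.9 + 18136660.8 + 3241338.3 = 25967716.0.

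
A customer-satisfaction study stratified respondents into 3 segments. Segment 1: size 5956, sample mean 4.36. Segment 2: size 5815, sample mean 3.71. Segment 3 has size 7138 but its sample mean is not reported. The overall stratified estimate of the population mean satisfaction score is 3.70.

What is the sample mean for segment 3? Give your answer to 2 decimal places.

N = 5956 + 5815 + 7138 = 18909.
Overall total = μ·N = 3.70·18909 = 69963.3.
Subtract the known strata: 5956·4.36 + 5815·3.71 = 47541.81.
Remaining total for segment 3: 69963.3 − 47541.81 = 22421.49.
Divide by its size: 22421.49 / 7138 = 3.1411... → 3.14.

3.14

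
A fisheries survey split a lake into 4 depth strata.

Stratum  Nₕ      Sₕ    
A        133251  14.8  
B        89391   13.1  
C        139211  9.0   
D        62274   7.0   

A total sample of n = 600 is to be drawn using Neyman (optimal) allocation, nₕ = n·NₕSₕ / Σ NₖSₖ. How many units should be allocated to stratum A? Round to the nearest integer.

A: NₕSₕ = 133251·14.8 = 1972114.8
B: NₕSₕ = 89391·13.1 = 1171022.1
C: NₕSₕ = 139211·9.0 = 1252899
D: NₕSₕ = 62274·7.0 = 435918
Σ NₕSₕ = 4831953.9.
n_A = 600·1972114.8/4831953.9 = 244.884... → 245.

245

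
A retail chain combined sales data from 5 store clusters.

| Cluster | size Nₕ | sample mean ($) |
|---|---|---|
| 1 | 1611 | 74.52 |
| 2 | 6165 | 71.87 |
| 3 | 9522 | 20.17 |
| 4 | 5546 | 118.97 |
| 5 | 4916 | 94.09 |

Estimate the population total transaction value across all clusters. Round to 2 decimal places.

Population total = Σ Nₕ·x̄ₕ (each stratum's size times its mean).
1611·74.52 + 6165·71.87 + 9522·20.17 + 5546·118.97 + 4916·94.09 = 120051.72 + 443078.55 + 192058.74 + 659807.62 + 462546.44 = 1877543.07.

1877543.07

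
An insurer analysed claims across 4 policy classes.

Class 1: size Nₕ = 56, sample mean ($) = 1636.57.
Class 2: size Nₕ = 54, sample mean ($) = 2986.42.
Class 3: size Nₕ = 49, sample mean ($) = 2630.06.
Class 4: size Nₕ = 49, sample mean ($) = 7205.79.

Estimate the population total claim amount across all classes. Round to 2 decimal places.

734871.25

1: 56·1636.57 = 91647.92
2: 54·2986.42 = 161266.68
3: 49·2630.06 = 128872.94
4: 49·7205.79 = 353083.71
τ̂ = Σ Nₕx̄ₕ = 734871.25.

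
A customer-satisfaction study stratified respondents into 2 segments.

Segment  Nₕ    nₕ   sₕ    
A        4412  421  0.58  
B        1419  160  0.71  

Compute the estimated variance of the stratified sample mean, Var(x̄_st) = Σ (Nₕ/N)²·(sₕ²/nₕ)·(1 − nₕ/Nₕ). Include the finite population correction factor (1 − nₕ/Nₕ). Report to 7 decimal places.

0.0005794

N = 5831; Wₕ = Nₕ/N.
segment A: (4412/5831)²·0.58²/421·(1 − 421/4412) = 0.0004138139
segment B: (1419/5831)²·0.71²/160·(1 − 160/1419) = 0.0001655460
Sum = 0.0005793599 → 0.0005794.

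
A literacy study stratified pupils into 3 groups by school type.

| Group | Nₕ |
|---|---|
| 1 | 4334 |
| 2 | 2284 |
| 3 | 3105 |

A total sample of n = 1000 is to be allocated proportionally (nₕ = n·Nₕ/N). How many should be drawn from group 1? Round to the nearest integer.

446

N = 4334 + 2284 + 3105 = 9723.
n_1 = 1000·4334/9723 = 445.747... → 446.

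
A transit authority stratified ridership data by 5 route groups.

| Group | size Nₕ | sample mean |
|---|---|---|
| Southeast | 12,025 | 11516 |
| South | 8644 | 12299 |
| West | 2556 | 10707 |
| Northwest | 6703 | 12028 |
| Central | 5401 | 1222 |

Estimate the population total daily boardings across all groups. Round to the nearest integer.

359383254

Southeast: 12025·11516 = 138479900
South: 8644·12299 = 106312556
West: 2556·10707 = 27367092
Northwest: 6703·12028 = 80623684
Central: 5401·1222 = 6600022
τ̂ = Σ Nₕx̄ₕ = 359383254.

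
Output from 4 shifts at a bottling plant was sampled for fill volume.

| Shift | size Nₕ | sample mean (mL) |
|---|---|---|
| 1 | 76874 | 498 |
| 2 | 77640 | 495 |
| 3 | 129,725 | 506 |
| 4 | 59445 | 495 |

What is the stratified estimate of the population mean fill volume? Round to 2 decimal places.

499.82

x̄_st = (Σ Nₕx̄ₕ) / (Σ Nₕ) = (76874·498 + 77640·495 + 129725·506 + 59445·495) / 343684
= 171781177 / 343684 = 499.8230... → 499.82.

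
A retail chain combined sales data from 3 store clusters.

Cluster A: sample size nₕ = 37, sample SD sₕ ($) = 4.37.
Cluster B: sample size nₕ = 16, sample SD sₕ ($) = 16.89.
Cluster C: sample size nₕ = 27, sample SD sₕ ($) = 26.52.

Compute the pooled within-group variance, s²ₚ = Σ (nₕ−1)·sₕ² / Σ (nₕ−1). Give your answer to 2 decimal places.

Degrees of freedom: 36 + 15 + 26 = 77.
Σ(nₕ−1)sₕ² = 36·19.0969 + 15·285.2721 + 26·703.3104 = 23252.6403.
s²ₚ = 23252.6403 / 77 = 301.9823... → 301.98.

301.98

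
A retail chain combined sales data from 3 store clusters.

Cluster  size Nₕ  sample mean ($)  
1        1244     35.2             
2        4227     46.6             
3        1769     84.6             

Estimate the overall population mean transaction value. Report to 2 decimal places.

53.93

x̄_st = (Σ Nₕx̄ₕ) / (Σ Nₕ) = (1244·35.2 + 4227·46.6 + 1769·84.6) / 7240
= 390424.4 / 7240 = 53.9260... → 53.93.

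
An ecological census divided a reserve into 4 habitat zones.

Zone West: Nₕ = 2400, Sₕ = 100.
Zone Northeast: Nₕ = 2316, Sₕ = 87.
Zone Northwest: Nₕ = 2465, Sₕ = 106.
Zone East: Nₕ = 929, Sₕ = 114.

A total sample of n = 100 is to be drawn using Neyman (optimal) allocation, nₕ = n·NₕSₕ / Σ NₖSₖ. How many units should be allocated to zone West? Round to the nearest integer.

30

Σ NₕSₕ = 2400·100 + 2316·87 + 2465·106 + 929·114 = 808688.
Share for West: 240000/808688 = 0.29678.
n_West = 100 × 0.29678 = 29.678... → 30.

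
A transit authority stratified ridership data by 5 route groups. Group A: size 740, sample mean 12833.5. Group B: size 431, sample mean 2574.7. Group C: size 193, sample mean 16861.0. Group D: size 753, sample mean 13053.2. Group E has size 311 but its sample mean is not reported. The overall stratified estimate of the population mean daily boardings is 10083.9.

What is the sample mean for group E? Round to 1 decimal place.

Σ Nₕx̄ₕ = N·μ, so 311·x̄_E = 2428·10083.9 − (740·12833.5 + 431·2574.7 + 193·16861.0 + 753·13053.2).
= 24483709.2 − 23689718.3 = 793990.9.
x̄_E = 793990.9 / 311 = 2553.025... → 2553.0.

2553.0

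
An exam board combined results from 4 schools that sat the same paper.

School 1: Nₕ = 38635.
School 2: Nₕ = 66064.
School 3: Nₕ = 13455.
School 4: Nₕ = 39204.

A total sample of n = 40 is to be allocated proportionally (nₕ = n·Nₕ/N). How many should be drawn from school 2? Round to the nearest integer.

17

N = 38635 + 66064 + 13455 + 39204 = 157358.
n_2 = 40·66064/157358 = 16.793... → 17.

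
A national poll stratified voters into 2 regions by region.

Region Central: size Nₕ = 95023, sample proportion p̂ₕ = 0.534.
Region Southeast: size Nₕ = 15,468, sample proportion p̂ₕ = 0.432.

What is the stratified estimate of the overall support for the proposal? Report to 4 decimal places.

N = 95023 + 15468 = 110491.
Overall proportion = Σ (Nₕ/N)·p̂ₕ.
Σ Nₕp̂ₕ = 50742.282 + 6682.176 = 57424.458.
57424.458 / 110491 = 0.519721... → 0.5197.

0.5197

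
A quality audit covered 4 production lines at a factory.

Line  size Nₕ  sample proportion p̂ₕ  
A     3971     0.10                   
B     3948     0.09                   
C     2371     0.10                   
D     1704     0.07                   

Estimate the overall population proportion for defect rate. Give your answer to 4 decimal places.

0.0924

N = 3971 + 3948 + 2371 + 1704 = 11994.
Overall proportion = Σ (Nₕ/N)·p̂ₕ.
Σ Nₕp̂ₕ = 397.1 + 355.32 + 237.1 + 119.28 = 1108.8.
1108.8 / 11994 = 0.092446... → 0.0924.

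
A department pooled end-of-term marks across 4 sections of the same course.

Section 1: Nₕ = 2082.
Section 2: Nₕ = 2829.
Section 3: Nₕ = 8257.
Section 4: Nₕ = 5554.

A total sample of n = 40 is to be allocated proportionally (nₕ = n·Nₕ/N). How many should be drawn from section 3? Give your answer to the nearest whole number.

N = 2082 + 2829 + 8257 + 5554 = 18722.
n_3 = 40·8257/18722 = 17.641... → 18.

18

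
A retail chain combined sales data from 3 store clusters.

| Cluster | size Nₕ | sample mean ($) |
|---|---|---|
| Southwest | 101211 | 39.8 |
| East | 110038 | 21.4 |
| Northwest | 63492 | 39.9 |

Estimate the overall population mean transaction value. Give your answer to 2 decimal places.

32.45

N = 274741; weights Wₕ = Nₕ/N = (0.3684, 0.4005, 0.2311).
x̄_st = Σ Wₕ·x̄ₕ = 0.3684·39.8 + 0.4005·21.4 + 0.2311·39.9 ≈ 32.4536...
→ 32.45.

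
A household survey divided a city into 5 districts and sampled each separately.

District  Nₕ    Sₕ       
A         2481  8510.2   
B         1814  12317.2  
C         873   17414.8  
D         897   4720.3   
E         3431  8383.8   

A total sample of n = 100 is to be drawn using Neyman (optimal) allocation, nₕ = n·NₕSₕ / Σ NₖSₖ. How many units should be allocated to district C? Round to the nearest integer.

Σ NₕSₕ = 2481·8510.2 + 1814·12317.2 + 873·17414.8 + 897·4720.3 + 3431·8383.8 = 91659254.3.
Share for C: 15203120.4/91659254.3 = 0.16587.
n_C = 100 × 0.16587 = 16.587... → 17.

17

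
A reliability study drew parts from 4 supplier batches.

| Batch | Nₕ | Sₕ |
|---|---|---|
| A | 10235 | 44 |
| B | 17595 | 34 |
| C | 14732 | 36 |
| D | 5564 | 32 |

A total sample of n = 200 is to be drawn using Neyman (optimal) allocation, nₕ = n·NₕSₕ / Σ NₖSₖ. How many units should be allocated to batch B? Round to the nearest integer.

68

A: NₕSₕ = 10235·44 = 450340
B: NₕSₕ = 17595·34 = 598230
C: NₕSₕ = 14732·36 = 530352
D: NₕSₕ = 5564·32 = 178048
Σ NₕSₕ = 1756970.
n_B = 200·598230/1756970 = 68.098... → 68.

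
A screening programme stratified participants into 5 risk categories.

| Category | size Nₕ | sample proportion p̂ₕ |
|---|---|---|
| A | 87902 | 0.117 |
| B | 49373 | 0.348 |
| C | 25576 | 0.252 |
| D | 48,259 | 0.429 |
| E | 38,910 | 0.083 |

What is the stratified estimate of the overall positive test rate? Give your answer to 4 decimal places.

0.2314

Wₕ = Nₕ/N with N = 250020: 0.3516, 0.1975, 0.1023, 0.1930, 0.1556.
p̂_st = 0.3516·0.117 + 0.1975·0.348 + 0.1023·0.252 + 0.1930·0.429 + 0.1556·0.083 ≈ 0.231358... → 0.2314.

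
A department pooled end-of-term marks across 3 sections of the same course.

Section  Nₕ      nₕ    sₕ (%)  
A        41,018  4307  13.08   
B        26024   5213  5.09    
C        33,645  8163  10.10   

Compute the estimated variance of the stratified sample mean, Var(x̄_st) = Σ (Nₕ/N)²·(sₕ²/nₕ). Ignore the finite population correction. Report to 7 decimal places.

0.0083198

N = 100687. Term for each stratum: Wₕ²sₕ²/nₕ.
Var(x̄_st) = 0.0065923882 + 0.0003320085 + 0.0013953630 = 0.0083197597 → 0.0083198.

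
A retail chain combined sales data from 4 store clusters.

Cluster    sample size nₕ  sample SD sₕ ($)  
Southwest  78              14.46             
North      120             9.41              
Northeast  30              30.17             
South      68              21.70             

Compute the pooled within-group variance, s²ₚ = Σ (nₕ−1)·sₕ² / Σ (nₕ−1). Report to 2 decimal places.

Degrees of freedom: 77 + 119 + 29 + 67 = 292.
Σ(nₕ−1)sₕ² = 77·209.0916 + 119·88.5481 + 29·910.2289 + 67·470.89 = 84583.5452.
s²ₚ = 84583.5452 / 292 = 289.6697... → 289.67.

289.67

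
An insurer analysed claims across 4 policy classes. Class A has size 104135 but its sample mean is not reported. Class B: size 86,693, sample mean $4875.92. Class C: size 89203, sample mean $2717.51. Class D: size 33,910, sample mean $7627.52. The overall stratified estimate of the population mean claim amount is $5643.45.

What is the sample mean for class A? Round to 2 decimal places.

8142.73

Σ Nₕx̄ₕ = N·μ, so 104135·x̄_A = 313941·5643.45 − (86693·4875.92 + 89203·2717.51 + 33910·7627.52).
= 1771710336.45 − 923767380.29 = 847942956.16.
x̄_A = 847942956.16 / 104135 = 8142.7278... → 8142.73.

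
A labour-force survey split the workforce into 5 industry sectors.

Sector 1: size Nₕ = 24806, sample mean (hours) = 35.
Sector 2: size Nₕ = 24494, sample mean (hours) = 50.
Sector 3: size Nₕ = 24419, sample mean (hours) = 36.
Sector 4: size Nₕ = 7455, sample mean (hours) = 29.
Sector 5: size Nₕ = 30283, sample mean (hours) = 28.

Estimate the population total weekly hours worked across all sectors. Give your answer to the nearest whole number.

Population total = Σ Nₕ·x̄ₕ (each stratum's size times its mean).
24806·35 + 24494·50 + 24419·36 + 7455·29 + 30283·28 = 868210 + 1224700 + 879084 + 216195 + 847924 = 4036113.

4036113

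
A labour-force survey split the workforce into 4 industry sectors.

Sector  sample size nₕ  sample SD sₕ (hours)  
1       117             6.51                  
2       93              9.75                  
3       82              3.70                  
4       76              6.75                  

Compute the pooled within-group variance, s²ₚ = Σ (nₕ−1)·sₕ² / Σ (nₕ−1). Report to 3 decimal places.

1: (117−1)·6.51² = 116·42.3801 = 4916.0916
2: (93−1)·9.75² = 92·95.0625 = 8745.75
3: (82−1)·3.70² = 81·13.69 = 1108.89
4: (76−1)·6.75² = 75·45.5625 = 3417.1875
Numerator = 18187.9191; denominator = Σ(nₕ−1) = 364.
s²ₚ = 18187.9191/364 = 49.96681... → 49.967.

49.967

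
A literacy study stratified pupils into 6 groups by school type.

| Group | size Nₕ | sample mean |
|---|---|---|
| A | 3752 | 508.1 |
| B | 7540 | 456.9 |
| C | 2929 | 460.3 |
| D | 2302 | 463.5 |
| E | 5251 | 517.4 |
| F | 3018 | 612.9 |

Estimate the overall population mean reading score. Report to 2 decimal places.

497.47

N = 24792; weights Wₕ = Nₕ/N = (0.1513, 0.3041, 0.1181, 0.0929, 0.2118, 0.1217).
x̄_st = Σ Wₕ·x̄ₕ = 0.1513·508.1 + 0.3041·456.9 + 0.1181·460.3 + 0.0929·463.5 + 0.2118·517.4 + 0.1217·612.9 ≈ 497.4674...
→ 497.47.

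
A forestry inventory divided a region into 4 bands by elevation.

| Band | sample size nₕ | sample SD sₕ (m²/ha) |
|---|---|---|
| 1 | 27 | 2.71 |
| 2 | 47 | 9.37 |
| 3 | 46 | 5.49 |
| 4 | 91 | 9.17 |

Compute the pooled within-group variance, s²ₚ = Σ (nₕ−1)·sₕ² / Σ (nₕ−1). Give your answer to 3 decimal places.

1: (27−1)·2.71² = 26·7.3441 = 190.9466
2: (47−1)·9.37² = 46·87.7969 = 4038.6574
3: (46−1)·5.49² = 45·30.1401 = 1356.3045
4: (91−1)·9.17² = 90·84.0889 = 7568.001
Numerator = 13153.9095; denominator = Σ(nₕ−1) = 207.
s²ₚ = 13153.9095/207 = 63.54546... → 63.545.

63.545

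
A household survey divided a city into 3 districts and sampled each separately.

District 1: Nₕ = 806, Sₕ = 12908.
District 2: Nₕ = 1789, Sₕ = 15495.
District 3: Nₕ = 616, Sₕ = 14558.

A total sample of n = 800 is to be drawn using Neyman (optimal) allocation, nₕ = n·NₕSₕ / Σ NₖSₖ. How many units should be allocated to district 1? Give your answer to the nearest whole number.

1: NₕSₕ = 806·12908 = 10403848
2: NₕSₕ = 1789·15495 = 27720555
3: NₕSₕ = 616·14558 = 8967728
Σ NₕSₕ = 47092131.
n_1 = 800·10403848/47092131 = 176.740... → 177.

177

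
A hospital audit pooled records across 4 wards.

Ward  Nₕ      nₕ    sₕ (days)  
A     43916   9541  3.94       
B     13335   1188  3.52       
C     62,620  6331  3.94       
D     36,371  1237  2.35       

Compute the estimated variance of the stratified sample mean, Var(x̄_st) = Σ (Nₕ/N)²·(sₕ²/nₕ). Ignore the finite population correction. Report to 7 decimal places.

N = 156242. Term for each stratum: Wₕ²sₕ²/nₕ.
Var(x̄_st) = 0.0001285430 + 0.0000759730 + 0.0003938680 + 0.0002419251 = 0.0008403091 → 0.0008403.

0.0008403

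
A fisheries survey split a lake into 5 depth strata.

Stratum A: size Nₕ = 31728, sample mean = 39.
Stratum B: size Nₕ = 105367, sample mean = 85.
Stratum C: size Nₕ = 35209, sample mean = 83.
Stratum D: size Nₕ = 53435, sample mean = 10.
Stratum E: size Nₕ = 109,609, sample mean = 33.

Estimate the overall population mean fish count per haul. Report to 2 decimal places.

51.49

x̄_st = (Σ Nₕx̄ₕ) / (Σ Nₕ) = (31728·39 + 105367·85 + 35209·83 + 53435·10 + 109609·33) / 335348
= 17267381 / 335348 = 51.4909... → 51.49.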